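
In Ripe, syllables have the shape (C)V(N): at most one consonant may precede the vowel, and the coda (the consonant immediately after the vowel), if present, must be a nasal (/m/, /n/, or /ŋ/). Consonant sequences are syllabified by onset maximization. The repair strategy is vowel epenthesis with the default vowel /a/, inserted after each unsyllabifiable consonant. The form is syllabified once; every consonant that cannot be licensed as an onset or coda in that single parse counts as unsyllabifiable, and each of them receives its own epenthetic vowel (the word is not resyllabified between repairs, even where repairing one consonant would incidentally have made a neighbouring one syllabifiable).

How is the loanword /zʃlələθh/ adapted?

zaʃalələθaha

Syllabifying with onset maximization leaves /z/, /ʃ/, /θ/, /h/ stranded (only a nasal (/m/, /n/, or /ŋ/) is licensed in coda position; onsets are limited to one consonant).
Epenthesis after each stranded consonant: /z/ → /za/, /ʃ/ → /ʃa/, /θ/ → /θa/, /h/ → /ha/.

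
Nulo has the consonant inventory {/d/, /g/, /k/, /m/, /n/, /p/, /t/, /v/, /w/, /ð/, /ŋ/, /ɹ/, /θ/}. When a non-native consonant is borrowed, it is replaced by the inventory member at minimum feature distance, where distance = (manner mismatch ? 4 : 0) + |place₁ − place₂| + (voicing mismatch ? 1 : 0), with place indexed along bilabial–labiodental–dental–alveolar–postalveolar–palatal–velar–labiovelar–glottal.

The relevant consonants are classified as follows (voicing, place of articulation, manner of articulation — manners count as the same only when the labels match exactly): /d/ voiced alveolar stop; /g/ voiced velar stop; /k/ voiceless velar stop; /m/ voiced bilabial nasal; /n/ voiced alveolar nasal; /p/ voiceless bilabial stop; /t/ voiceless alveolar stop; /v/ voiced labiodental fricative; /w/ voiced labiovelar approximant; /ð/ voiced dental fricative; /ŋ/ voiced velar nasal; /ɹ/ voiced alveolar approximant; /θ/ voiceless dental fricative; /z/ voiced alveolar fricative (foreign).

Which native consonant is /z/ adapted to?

/ð/ is closest: same manner (fricative), place distance 1 (alveolar→dental), same voicing; total 1. Next closest is /v/ at distance 2.

ð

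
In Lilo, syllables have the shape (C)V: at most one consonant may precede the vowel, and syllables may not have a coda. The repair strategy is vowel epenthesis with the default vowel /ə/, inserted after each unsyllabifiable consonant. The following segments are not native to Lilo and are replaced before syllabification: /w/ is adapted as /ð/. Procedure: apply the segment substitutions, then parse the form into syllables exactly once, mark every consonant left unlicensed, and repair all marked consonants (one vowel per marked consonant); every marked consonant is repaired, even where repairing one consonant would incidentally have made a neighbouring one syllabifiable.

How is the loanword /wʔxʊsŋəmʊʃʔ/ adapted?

Substitution: /w/ → /ð/, giving /ðʔxʊsŋəmʊʃʔ/.
The consonants /ð/, /ʔ/, /s/, /ʃ/, /ʔ/ cannot be parsed into a legal (C)V syllable (no codas are permitted; onsets are limited to one consonant).
Inserting the epenthetic vowel yields /ð/ → /ðə/, /ʔ/ → /ʔə/, /s/ → /sə/, /ʃ/ → /ʃə/, /ʔ/ → /ʔə/.

ðəʔəxʊsəŋəmʊʃəʔə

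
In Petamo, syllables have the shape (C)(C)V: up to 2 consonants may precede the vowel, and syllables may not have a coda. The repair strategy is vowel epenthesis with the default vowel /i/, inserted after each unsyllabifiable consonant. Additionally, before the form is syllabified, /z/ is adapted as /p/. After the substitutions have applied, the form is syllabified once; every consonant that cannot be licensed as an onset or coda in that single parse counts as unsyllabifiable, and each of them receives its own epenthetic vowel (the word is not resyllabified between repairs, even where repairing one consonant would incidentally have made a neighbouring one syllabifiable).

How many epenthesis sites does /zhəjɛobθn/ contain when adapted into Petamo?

After substitution the input is /phəjɛobθn/.
The unsyllabifiable consonants are /b/, /θ/, /n/; each receives one epenthetic vowel.

3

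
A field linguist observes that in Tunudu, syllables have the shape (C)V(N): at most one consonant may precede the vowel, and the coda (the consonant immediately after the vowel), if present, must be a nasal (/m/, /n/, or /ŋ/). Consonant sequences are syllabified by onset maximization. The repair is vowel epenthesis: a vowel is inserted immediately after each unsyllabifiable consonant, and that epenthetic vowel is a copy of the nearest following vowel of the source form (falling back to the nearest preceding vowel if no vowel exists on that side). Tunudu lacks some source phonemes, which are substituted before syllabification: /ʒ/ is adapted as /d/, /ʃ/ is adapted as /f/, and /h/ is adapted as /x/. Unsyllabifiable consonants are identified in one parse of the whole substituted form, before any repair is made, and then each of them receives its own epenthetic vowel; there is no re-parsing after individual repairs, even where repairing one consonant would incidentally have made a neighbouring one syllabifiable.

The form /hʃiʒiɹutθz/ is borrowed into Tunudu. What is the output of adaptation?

Substitution: /h/ → /x/, /ʃ/ → /f/, /ʒ/ → /d/, giving /xfidiɹutθz/.
The consonants /x/, /t/, /θ/, /z/ cannot be parsed into a legal (C)V(N) syllable (only a nasal (/m/, /n/, or /ŋ/) is licensed in coda position; onsets are limited to one consonant).
Each unlicensed consonant becomes the onset of a new syllable: /x/ → /xi/, /t/ → /tu/, /θ/ → /θu/, /z/ → /zu/.

xifidiɹutuθuzu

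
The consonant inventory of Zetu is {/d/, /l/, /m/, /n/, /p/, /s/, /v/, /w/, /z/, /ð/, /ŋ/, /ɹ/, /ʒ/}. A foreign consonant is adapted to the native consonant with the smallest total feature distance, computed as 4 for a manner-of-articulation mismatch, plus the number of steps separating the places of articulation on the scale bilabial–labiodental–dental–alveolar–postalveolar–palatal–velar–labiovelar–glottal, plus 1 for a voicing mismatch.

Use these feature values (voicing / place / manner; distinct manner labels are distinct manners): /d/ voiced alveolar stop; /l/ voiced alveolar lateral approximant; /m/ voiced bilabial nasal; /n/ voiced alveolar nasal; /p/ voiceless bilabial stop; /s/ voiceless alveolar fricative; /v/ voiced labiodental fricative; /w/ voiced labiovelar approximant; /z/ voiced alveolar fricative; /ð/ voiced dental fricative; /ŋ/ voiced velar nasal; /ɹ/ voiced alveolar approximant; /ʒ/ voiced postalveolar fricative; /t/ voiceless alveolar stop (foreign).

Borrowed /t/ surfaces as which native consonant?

/d/ is closest: same manner (stop), place distance 0 (alveolar→alveolar), voicing differs (+1); total 1. Next closest is /p/ at distance 3.

d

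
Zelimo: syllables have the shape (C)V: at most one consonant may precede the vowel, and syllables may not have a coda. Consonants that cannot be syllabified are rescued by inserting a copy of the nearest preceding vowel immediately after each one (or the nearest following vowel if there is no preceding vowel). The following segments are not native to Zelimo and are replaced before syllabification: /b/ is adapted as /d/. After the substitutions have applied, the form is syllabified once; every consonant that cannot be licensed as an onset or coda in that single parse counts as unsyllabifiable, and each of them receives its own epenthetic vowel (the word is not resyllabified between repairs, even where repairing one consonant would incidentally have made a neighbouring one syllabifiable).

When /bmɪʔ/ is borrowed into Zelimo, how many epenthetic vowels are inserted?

After substitution the input is /dmɪʔ/.
The unsyllabifiable consonants are /d/, /ʔ/; each receives one epenthetic vowel.

2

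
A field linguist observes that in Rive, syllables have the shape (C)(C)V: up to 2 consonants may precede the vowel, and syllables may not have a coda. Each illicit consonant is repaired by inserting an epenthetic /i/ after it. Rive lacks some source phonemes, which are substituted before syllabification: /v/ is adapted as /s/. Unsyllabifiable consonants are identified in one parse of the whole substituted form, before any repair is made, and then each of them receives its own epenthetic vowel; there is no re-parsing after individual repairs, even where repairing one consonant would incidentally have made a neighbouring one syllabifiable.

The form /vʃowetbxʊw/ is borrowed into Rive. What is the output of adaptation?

Substitution: /v/ → /s/, giving /sʃowetbxʊw/.
The consonants /t/, /w/ cannot be parsed into a legal (C)(C)V syllable (no codas are permitted; onsets may contain at most 2 consonants).
Each unlicensed consonant becomes the onset of a new syllable: /t/ → /ti/, /w/ → /wi/.

sʃowetibxʊwi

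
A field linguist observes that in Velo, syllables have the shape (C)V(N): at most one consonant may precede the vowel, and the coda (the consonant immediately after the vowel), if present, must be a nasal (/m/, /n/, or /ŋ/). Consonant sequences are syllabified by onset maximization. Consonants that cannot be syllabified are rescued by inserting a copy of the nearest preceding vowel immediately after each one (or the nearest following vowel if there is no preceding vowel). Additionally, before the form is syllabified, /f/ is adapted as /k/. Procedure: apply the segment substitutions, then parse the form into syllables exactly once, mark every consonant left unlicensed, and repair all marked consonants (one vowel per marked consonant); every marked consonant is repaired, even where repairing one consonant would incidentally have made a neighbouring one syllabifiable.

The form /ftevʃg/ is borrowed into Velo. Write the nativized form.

keteveʃege

Substitution: /f/ → /k/, giving /ktevʃg/.
Syllabifying with onset maximization leaves /k/, /v/, /ʃ/, /g/ stranded (only a nasal (/m/, /n/, or /ŋ/) is licensed in coda position; onsets are limited to one consonant).
Inserting the epenthetic vowel yields /k/ → /ke/, /v/ → /ve/, /ʃ/ → /ʃe/, /g/ → /ge/.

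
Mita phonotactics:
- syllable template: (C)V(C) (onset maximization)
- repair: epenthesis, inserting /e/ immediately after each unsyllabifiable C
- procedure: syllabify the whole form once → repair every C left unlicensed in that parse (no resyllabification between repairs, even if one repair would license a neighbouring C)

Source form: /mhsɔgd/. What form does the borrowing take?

mehesɔgde

The consonants /m/, /h/, /d/ cannot be parsed into a legal (C)V(C) syllable (at most one coda consonant is licensed; onsets are limited to one consonant).
Each unlicensed consonant becomes the onset of a new syllable: /m/ → /me/, /h/ → /he/, /d/ → /de/.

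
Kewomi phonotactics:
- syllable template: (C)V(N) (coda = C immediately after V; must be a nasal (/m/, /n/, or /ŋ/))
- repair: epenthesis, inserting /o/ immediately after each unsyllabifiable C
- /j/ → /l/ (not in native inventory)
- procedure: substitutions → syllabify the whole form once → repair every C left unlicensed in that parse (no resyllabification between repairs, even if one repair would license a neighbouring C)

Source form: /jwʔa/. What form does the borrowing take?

Substitution: /j/ → /l/, giving /lwʔa/.
Syllabifying with onset maximization leaves /l/, /w/ stranded (only a nasal (/m/, /n/, or /ŋ/) is licensed in coda position; onsets are limited to one consonant).
Epenthesis after each stranded consonant: /l/ → /lo/, /w/ → /wo/.

lowoʔa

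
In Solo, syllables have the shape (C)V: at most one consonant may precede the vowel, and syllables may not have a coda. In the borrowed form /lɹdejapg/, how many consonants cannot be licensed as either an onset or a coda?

4

Under (C)V, the unsyllabifiable consonants are /l/, /ɹ/, /p/, /g/ (no codas are permitted; onsets are limited to one consonant).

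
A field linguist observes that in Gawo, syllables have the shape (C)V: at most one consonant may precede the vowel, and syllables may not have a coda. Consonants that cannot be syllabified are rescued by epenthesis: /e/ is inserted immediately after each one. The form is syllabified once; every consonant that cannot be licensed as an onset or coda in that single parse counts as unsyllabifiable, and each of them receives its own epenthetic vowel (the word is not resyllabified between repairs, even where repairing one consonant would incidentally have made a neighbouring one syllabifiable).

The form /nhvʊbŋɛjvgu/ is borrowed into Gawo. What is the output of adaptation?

Under (C)V, the unsyllabifiable consonants are /n/, /h/, /b/, /j/, /v/ (no codas are permitted; onsets are limited to one consonant).
Inserting the epenthetic vowel yields /n/ → /ne/, /h/ → /he/, /b/ → /be/, /j/ → /je/, /v/ → /ve/.

nehevʊbeŋɛjevegu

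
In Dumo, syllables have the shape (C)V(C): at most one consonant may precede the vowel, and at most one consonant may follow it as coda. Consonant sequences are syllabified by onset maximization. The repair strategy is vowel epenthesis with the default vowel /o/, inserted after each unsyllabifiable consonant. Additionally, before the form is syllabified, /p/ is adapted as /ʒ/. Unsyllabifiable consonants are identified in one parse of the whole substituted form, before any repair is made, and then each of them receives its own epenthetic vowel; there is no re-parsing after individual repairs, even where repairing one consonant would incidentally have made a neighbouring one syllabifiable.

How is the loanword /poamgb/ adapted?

Substitution: /p/ → /ʒ/, giving /ʒoamgb/.
The consonants /g/, /b/ cannot be parsed into a legal (C)V(C) syllable (at most one coda consonant is licensed; onsets are limited to one consonant).
Inserting the epenthetic vowel yields /g/ → /go/, /b/ → /bo/.

ʒoamgobo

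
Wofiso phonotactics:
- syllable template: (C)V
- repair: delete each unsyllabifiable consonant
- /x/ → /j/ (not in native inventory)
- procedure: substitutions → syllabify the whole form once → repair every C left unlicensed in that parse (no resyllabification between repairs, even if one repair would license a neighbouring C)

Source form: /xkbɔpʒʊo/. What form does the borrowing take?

Substitution: /x/ → /j/, giving /jkbɔpʒʊo/.
Under (C)V, the unsyllabifiable consonants are /j/, /k/, /p/ (no codas are permitted; onsets are limited to one consonant).
Deleting the stranded consonants removes /j/, /k/, /p/.

bɔʒʊo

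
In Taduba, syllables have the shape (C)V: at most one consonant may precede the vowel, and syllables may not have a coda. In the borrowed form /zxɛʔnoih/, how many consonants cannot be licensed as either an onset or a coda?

Syllabifying with onset maximization leaves /z/, /ʔ/, /h/ stranded (no codas are permitted; onsets are limited to one consonant).

3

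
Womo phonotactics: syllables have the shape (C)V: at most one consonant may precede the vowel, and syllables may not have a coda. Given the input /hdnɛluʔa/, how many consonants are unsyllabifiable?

2

Syllabifying with onset maximization leaves /h/, /d/ stranded (no codas are permitted; onsets are limited to one consonant).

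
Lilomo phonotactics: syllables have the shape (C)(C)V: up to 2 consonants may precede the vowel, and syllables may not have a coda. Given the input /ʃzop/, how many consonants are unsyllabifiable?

1

The consonants /p/ cannot be parsed into a legal (C)(C)V syllable (no codas are permitted; onsets may contain at most 2 consonants).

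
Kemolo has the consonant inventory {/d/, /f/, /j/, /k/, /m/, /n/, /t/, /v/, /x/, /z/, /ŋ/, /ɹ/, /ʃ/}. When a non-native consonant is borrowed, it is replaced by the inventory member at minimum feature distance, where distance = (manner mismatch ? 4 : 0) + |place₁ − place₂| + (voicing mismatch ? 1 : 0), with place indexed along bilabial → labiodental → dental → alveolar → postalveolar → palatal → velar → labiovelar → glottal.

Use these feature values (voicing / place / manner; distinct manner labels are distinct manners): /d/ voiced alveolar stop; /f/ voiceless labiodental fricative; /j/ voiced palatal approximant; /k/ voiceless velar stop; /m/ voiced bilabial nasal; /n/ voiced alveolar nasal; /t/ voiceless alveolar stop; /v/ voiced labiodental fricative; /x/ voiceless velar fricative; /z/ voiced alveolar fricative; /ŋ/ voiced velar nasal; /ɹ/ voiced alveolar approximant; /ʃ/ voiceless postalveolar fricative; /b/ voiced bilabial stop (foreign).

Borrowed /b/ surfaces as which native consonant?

d

/d/ is closest: same manner (stop), place distance 3 (bilabial→alveolar), same voicing; total 3. Next closest is /m/ at distance 4.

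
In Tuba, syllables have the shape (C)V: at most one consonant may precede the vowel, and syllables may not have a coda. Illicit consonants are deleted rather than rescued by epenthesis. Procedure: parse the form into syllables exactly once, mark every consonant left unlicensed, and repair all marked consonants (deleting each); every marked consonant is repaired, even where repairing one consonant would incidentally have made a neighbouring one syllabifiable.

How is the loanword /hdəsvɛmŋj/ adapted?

The consonants /h/, /s/, /m/, /ŋ/, /j/ cannot be parsed into a legal (C)V syllable (no codas are permitted; onsets are limited to one consonant).
Each unlicensed consonant is deleted: /h/, /s/, /m/, /ŋ/, /j/.

dəvɛ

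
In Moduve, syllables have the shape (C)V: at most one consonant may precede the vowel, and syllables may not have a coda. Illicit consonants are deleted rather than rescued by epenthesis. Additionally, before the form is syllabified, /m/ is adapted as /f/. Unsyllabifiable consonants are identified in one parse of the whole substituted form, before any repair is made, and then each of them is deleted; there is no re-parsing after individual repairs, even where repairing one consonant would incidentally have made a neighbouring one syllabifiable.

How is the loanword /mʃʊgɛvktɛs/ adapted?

Substitution: /m/ → /f/, giving /fʃʊgɛvktɛs/.
Under (C)V, the unsyllabifiable consonants are /f/, /v/, /k/, /s/ (no codas are permitted; onsets are limited to one consonant).
Deleting the stranded consonants removes /f/, /v/, /k/, /s/.

ʃʊgɛtɛ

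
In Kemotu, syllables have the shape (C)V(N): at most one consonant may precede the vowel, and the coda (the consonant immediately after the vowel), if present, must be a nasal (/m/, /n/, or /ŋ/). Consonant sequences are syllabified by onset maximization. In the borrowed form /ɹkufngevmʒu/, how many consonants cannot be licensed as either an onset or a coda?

The consonants /ɹ/, /f/, /n/, /v/, /m/ cannot be parsed into a legal (C)V(N) syllable (only a nasal (/m/, /n/, or /ŋ/) is licensed in coda position; onsets are limited to one consonant).

5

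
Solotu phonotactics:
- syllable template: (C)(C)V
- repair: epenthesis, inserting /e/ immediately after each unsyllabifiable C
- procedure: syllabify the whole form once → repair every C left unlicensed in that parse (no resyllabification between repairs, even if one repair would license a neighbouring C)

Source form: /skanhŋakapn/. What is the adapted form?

Syllabifying with onset maximization leaves /n/, /p/, /n/ stranded (no codas are permitted; onsets may contain at most 2 consonants).
Each unlicensed consonant becomes the onset of a new syllable: /n/ → /ne/, /p/ → /pe/, /n/ → /ne/.

skanehŋakapene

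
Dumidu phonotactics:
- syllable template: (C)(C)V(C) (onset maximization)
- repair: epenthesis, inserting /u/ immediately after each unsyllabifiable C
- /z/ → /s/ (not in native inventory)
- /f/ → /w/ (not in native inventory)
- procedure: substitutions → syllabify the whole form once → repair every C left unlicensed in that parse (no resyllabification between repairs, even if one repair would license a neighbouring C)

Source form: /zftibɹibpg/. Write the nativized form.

Substitution: /z/ → /s/, /f/ → /w/, giving /swtibɹibpg/.
Syllabifying with onset maximization leaves /s/, /p/, /g/ stranded (at most one coda consonant is licensed; onsets may contain at most 2 consonants).
Inserting the epenthetic vowel yields /s/ → /su/, /p/ → /pu/, /g/ → /gu/.

suwtibɹibpugu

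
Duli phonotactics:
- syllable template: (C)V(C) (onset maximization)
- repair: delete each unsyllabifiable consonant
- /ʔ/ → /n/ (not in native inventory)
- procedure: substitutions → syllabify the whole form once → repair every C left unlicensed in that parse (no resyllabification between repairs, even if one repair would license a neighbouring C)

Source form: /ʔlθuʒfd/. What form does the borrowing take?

Substitution: /ʔ/ → /n/, giving /nlθuʒfd/.
Syllabifying with onset maximization leaves /n/, /l/, /f/, /d/ stranded (at most one coda consonant is licensed; onsets are limited to one consonant).
Deletion applies to /n/, /l/, /f/, /d/.

θuʒ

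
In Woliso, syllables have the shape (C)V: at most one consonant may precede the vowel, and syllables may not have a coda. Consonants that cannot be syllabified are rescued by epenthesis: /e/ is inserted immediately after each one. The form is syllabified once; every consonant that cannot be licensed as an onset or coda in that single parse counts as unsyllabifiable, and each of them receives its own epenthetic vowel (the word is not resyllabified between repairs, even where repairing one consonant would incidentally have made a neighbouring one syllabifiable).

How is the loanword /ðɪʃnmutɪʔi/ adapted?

ðɪʃenemutɪʔi

Syllabifying with onset maximization leaves /ʃ/, /n/ stranded (no codas are permitted; onsets are limited to one consonant).
Epenthesis after each stranded consonant: /ʃ/ → /ʃe/, /n/ → /ne/.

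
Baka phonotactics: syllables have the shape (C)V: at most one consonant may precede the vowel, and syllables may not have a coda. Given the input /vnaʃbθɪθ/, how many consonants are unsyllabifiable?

4

Syllabifying with onset maximization leaves /v/, /ʃ/, /b/, /θ/ stranded (no codas are permitted; onsets are limited to one consonant).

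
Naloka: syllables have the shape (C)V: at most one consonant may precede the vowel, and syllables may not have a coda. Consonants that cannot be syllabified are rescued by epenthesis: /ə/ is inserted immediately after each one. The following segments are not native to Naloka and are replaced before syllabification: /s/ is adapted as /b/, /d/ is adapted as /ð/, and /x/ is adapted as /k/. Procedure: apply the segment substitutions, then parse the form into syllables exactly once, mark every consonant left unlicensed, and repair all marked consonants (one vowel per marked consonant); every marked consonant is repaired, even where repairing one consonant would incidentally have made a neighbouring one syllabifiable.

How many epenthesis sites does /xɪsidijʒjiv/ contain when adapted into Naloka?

After substitution the input is /kɪbiðijʒjiv/.
The unsyllabifiable consonants are /j/, /ʒ/, /v/; each receives one epenthetic vowel.

3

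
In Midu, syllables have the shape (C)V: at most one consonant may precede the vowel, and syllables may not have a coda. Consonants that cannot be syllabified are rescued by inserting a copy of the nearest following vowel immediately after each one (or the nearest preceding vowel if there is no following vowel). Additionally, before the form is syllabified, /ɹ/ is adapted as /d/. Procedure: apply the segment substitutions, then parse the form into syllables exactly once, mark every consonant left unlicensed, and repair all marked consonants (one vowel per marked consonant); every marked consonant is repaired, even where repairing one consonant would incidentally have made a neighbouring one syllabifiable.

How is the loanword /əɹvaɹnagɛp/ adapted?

Substitution: /ɹ/ → /d/, giving /ədvadnagɛp/.
Under (C)V, the unsyllabifiable consonants are /d/, /d/, /p/ (no codas are permitted; onsets are limited to one consonant).
Epenthesis after each stranded consonant: /d/ → /da/, /d/ → /da/, /p/ → /pɛ/.

ədavadanagɛpɛ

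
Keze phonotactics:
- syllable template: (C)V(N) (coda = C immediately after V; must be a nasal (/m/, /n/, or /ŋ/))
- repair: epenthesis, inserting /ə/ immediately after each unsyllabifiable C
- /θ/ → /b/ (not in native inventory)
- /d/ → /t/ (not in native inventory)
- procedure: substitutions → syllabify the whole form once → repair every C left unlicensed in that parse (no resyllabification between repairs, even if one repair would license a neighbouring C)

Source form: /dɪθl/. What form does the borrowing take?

Substitution: /d/ → /t/, /θ/ → /b/, giving /tɪbl/.
Syllabifying with onset maximization leaves /b/, /l/ stranded (only a nasal (/m/, /n/, or /ŋ/) is licensed in coda position; onsets are limited to one consonant).
Inserting the epenthetic vowel yields /b/ → /bə/, /l/ → /lə/.

tɪbələ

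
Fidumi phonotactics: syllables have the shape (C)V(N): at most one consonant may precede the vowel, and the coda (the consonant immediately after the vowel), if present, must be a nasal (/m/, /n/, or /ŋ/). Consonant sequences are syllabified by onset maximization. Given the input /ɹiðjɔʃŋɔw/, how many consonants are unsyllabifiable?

3

Under (C)V(N), the unsyllabifiable consonants are /ð/, /ʃ/, /w/ (only a nasal (/m/, /n/, or /ŋ/) is licensed in coda position; onsets are limited to one consonant).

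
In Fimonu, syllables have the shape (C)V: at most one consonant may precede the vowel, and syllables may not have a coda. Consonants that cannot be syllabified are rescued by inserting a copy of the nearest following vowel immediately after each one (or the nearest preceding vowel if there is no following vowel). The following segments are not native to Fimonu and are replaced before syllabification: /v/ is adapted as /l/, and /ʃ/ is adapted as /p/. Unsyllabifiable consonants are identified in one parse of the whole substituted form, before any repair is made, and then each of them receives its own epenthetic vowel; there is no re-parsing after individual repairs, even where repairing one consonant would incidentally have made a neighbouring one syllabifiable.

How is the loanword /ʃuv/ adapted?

Substitution: /ʃ/ → /p/, /v/ → /l/, giving /pul/.
Syllabifying with onset maximization leaves /l/ stranded (no codas are permitted; onsets are limited to one consonant).
Epenthesis after each stranded consonant: /l/ → /lu/.

pulu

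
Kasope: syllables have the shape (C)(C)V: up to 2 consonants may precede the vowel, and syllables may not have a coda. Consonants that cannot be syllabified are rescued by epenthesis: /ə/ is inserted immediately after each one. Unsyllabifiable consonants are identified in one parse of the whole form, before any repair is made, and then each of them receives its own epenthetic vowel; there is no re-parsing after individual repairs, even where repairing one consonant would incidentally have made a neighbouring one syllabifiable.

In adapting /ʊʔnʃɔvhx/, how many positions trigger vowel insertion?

The unsyllabifiable consonants are /ʔ/, /v/, /h/, /x/; each receives one epenthetic vowel.

4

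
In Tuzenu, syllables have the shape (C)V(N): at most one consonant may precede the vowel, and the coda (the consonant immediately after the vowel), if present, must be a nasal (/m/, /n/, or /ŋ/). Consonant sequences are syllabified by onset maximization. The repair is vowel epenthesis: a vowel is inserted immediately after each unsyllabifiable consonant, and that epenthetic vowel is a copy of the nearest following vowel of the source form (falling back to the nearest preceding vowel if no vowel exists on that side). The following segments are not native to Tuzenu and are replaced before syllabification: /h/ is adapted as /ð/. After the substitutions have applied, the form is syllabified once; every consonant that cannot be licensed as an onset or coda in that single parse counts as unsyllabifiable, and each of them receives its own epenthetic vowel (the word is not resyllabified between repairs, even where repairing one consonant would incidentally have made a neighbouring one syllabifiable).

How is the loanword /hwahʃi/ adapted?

Substitution: /h/ → /ð/, giving /ðwaðʃi/.
The consonants /ð/, /ð/ cannot be parsed into a legal (C)V(N) syllable (only a nasal (/m/, /n/, or /ŋ/) is licensed in coda position; onsets are limited to one consonant).
Epenthesis after each stranded consonant: /ð/ → /ða/, /ð/ → /ði/.

ðawaðiʃi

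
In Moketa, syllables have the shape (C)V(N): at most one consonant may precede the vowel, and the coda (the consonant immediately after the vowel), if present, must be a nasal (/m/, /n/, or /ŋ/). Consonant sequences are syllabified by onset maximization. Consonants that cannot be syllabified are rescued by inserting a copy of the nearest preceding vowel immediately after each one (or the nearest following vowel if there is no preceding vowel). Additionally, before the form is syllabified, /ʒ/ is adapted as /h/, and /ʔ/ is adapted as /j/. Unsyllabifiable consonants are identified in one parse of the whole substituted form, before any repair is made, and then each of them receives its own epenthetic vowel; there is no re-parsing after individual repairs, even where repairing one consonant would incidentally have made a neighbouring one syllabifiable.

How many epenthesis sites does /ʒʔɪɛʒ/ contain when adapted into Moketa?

2

After substitution the input is /hjɪɛh/.
The unsyllabifiable consonants are /h/, /h/; each receives one epenthetic vowel.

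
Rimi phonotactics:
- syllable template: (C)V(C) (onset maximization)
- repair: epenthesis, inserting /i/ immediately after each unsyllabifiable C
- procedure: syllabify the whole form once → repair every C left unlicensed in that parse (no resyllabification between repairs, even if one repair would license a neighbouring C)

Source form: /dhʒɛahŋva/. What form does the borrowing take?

Syllabifying with onset maximization leaves /d/, /h/, /ŋ/ stranded (at most one coda consonant is licensed; onsets are limited to one consonant).
Epenthesis after each stranded consonant: /d/ → /di/, /h/ → /hi/, /ŋ/ → /ŋi/.

dihiʒɛahŋiva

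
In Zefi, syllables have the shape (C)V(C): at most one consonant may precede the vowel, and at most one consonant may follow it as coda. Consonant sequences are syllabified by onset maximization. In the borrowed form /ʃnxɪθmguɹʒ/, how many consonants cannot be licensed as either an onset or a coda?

Under (C)V(C), the unsyllabifiable consonants are /ʃ/, /n/, /m/, /ʒ/ (at most one coda consonant is licensed; onsets are limited to one consonant).

4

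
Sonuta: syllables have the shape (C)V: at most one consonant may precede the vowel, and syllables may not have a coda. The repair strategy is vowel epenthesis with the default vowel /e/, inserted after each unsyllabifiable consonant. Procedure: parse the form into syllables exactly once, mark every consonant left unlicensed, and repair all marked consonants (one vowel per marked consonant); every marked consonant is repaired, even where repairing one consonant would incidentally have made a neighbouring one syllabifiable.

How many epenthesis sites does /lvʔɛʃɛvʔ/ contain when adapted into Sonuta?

4

The unsyllabifiable consonants are /l/, /v/, /v/, /ʔ/; each receives one epenthetic vowel.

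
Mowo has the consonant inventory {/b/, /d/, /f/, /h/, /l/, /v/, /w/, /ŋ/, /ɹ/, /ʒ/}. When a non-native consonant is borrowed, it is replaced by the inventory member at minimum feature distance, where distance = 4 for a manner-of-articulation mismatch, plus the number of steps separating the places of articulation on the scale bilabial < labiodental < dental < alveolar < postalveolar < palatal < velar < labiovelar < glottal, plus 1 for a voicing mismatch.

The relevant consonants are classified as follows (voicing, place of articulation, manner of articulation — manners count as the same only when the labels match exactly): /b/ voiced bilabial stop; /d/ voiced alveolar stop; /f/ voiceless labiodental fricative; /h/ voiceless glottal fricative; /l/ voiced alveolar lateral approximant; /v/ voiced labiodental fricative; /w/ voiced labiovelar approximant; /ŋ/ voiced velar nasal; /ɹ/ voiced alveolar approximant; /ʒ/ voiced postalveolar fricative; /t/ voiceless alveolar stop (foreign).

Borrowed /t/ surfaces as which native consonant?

/d/ is closest: same manner (stop), place distance 0 (alveolar→alveolar), voicing differs (+1); total 1. Next closest is /b/ at distance 4.

d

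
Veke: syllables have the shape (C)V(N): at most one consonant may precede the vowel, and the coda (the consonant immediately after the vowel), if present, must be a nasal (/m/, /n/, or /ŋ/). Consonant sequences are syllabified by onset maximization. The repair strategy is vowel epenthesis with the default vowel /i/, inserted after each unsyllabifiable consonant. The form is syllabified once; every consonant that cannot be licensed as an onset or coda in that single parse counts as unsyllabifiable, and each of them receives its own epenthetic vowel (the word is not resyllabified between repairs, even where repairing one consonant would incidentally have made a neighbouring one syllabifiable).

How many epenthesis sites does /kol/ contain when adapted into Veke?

1

The unsyllabifiable consonants are /l/; each receives one epenthetic vowel.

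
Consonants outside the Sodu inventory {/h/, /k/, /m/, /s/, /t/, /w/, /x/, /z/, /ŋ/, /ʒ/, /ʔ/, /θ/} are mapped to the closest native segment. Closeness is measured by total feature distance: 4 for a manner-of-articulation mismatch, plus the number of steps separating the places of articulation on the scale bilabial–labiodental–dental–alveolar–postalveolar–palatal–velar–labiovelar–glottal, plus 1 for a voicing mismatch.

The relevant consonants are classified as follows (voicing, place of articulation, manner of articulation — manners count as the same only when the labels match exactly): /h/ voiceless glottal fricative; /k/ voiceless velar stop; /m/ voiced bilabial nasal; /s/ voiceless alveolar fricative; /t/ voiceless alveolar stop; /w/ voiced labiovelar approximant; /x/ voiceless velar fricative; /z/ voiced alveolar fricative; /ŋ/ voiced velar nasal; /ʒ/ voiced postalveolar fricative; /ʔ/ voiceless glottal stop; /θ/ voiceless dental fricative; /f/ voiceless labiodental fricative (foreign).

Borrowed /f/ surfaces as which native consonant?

θ

/θ/ is closest: same manner (fricative), place distance 1 (labiodental→dental), same voicing; total 1. Next closest is /s/ at distance 2.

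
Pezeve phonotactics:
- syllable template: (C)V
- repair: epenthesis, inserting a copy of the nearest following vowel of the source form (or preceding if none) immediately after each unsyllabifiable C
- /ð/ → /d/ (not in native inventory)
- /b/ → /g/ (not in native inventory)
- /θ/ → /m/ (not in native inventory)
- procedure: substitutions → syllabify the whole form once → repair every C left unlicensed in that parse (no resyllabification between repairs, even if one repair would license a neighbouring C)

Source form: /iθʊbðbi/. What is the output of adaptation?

imʊgidigi

Substitution: /θ/ → /m/, /b/ → /g/, /ð/ → /d/, giving /imʊgdgi/.
Under (C)V, the unsyllabifiable consonants are /g/, /d/ (no codas are permitted; onsets are limited to one consonant).
Inserting the epenthetic vowel yields /g/ → /gi/, /d/ → /di/.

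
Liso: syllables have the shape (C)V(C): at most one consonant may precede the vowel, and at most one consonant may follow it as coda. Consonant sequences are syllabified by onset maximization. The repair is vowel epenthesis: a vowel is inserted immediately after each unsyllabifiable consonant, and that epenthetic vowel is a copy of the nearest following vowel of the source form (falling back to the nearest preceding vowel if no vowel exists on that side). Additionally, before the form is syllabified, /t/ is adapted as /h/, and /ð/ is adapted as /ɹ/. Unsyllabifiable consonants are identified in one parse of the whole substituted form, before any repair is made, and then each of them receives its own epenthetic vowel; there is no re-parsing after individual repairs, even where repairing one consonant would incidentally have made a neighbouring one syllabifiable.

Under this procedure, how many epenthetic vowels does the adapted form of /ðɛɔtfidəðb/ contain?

1

After substitution the input is /ɹɛɔhfidəɹb/.
The unsyllabifiable consonants are /b/; each receives one epenthetic vowel.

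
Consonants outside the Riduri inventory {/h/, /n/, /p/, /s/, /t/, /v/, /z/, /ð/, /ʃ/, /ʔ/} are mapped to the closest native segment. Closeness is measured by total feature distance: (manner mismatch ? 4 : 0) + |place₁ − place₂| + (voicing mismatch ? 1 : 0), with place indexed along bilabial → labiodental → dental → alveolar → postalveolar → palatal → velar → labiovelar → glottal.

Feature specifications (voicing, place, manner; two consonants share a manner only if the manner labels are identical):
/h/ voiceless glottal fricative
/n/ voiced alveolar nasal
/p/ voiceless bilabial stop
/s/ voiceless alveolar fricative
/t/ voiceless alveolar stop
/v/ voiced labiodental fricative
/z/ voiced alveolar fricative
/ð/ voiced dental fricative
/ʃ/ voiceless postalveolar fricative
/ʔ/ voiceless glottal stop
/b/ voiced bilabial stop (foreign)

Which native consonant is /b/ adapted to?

/p/ is closest: same manner (stop), place distance 0 (bilabial→bilabial), voicing differs (+1); total 1. Next closest is /t/ at distance 4.

p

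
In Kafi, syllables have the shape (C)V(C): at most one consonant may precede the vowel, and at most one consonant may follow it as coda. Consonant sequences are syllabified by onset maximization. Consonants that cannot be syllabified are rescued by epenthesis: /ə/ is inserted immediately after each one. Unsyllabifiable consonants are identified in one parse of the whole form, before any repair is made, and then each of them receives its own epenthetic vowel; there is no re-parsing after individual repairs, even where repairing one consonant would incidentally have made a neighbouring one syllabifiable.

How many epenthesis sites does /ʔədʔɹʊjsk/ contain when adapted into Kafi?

The unsyllabifiable consonants are /ʔ/, /s/, /k/; each receives one epenthetic vowel.

3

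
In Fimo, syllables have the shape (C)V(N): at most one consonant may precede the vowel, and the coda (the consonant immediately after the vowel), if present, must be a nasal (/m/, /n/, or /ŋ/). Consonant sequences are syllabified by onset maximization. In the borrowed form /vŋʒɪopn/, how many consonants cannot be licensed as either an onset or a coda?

4

Syllabifying with onset maximization leaves /v/, /ŋ/, /p/, /n/ stranded (only a nasal (/m/, /n/, or /ŋ/) is licensed in coda position; onsets are limited to one consonant).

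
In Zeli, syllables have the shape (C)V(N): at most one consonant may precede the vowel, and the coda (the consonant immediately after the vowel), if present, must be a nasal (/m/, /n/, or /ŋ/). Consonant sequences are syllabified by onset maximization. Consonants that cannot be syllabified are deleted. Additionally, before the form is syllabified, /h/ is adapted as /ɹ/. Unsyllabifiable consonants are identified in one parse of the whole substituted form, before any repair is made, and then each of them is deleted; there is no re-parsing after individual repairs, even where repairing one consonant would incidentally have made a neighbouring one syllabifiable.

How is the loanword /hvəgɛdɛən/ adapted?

vəgɛdɛən

Substitution: /h/ → /ɹ/, giving /ɹvəgɛdɛən/.
Under (C)V(N), the unsyllabifiable consonants are /ɹ/ (only a nasal (/m/, /n/, or /ŋ/) is licensed in coda position; onsets are limited to one consonant).
Deleting the stranded consonants removes /ɹ/.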